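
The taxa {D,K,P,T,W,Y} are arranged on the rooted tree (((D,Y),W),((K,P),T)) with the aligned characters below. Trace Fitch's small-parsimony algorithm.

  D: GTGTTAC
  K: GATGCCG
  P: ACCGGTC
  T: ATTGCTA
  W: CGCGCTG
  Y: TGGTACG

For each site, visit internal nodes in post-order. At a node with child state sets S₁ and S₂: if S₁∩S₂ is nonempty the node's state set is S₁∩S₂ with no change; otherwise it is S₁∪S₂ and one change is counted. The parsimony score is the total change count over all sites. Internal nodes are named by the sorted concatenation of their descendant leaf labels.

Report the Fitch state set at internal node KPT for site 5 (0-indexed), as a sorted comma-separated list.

DY@0: {G} ∪ {T} = {G,T} (union, +1)
DWY@0: {G,T} ∪ {C} = {C,G,T} (union, +1)
KP@0: {G} ∪ {A} = {A,G} (union, +1)
KPT@0: {A,G} ∩ {A} = {A} (intersection, +0)
DKPTWY@0: {C,G,T} ∪ {A} = {A,C,G,T} (union, +1)
DY@1: {T} ∪ {G} = {G,T} (union, +1)
DWY@1: {G,T} ∩ {G} = {G} (intersection, +0)
KP@1: {A} ∪ {C} = {A,C} (union, +1)
KPT@1: {A,C} ∪ {T} = {A,C,T} (union, +1)
DKPTWY@1: {G} ∪ {A,C,T} = {A,C,G,T} (union, +1)
DY@2: {G} ∩ {G} = {G} (intersection, +0)
DWY@2: {G} ∪ {C} = {C,G} (union, +1)
KP@2: {T} ∪ {C} = {C,T} (union, +1)
KPT@2: {C,T} ∩ {T} = {T} (intersection, +0)
DKPTWY@2: {C,G} ∪ {T} = {C,G,T} (union, +1)
DY@3: {T} ∩ {T} = {T} (intersection, +0)
DWY@3: {T} ∪ {G} = {G,T} (union, +1)
KP@3: {G} ∩ {G} = {G} (intersection, +0)
KPT@3: {G} ∩ {G} = {G} (intersection, +0)
DKPTWY@3: {G,T} ∩ {G} = {G} (intersection, +0)
DY@4: {T} ∪ {A} = {A,T} (union, +1)
DWY@4: {A,T} ∪ {C} = {A,C,T} (union, +1)
KP@4: {C} ∪ {G} = {C,G} (union, +1)
KPT@4: {C,G} ∩ {C} = {C} (intersection, +0)
DKPTWY@4: {A,C,T} ∩ {C} = {C} (intersection, +0)
DY@5: {A} ∪ {C} = {A,C} (union, +1)
DWY@5: {A,C} ∪ {T} = {A,C,T} (union, +1)
KP@5: {C} ∪ {T} = {C,T} (union, +1)
KPT@5: {C,T} ∩ {T} = {T} (intersection, +0)
DKPTWY@5: {A,C,T} ∩ {T} = {T} (intersection, +0)
DY@6: {C} ∪ {G} = {C,G} (union, +1)
DWY@6: {C,G} ∩ {G} = {G} (intersection, +0)
KP@6: {G} ∪ {C} = {C,G} (union, +1)
KPT@6: {C,G} ∪ {A} = {A,C,G} (union, +1)
DKPTWY@6: {G} ∩ {A,C,G} = {G} (intersection, +0)
per-site changes: [4, 4, 3, 1, 3, 3, 3]; total = 21

T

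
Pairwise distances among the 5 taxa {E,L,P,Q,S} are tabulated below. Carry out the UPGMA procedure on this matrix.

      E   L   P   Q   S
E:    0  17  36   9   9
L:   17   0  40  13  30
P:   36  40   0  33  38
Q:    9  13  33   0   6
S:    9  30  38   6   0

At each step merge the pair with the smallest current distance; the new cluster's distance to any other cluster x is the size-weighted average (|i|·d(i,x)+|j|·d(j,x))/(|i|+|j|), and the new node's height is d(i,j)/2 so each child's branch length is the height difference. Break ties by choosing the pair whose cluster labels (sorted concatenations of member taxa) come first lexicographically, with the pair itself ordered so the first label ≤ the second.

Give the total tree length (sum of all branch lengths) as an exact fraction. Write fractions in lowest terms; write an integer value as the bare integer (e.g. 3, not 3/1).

217/4

iteration 1: select Q,S (d=6); attach at lengths (3, 3); label the merged cluster QS
  updated: d(E,QS)=9, d(L,QS)=43/2, d(P,QS)=71/2
iteration 2: select E,QS (d=9); attach at lengths (9/2, 3/2); label the merged cluster EQS
  updated: d(EQS,L)=20, d(EQS,P)=107/3
iteration 3: select EQS,L (d=20); attach at lengths (11/2, 10); label the merged cluster ELQS
  updated: d(ELQS,P)=147/4
iteration 4: select ELQS,P (d=147/4); attach at lengths (67/8, 147/8); label the merged cluster ELPQS
final tree: (((E:9/2,(Q:3,S:3):3/2):11/2,L:10):67/8,P:147/8)
total length: 217/4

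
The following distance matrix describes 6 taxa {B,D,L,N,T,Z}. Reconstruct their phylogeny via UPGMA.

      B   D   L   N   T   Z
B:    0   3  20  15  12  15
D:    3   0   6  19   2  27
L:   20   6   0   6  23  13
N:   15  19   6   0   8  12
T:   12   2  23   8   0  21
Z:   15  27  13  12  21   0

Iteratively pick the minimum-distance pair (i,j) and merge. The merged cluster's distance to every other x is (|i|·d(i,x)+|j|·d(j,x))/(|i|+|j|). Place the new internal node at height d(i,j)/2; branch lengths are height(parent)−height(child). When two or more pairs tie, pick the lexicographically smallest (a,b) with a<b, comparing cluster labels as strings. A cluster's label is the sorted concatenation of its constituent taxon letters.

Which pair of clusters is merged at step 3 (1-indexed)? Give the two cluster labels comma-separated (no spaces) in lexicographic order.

iteration 1: select D,T (d=2); attach at lengths (1, 1); label the merged cluster DT
  updated: d(B,DT)=15/2, d(DT,L)=29/2, d(DT,N)=27/2, d(DT,Z)=24
iteration 2: select L,N (d=6); attach at lengths (3, 3); label the merged cluster LN
  updated: d(B,LN)=35/2, d(DT,LN)=14, d(LN,Z)=25/2
iteration 3: select B,DT (d=15/2); attach at lengths (15/4, 11/4); label the merged cluster BDT
  updated: d(BDT,LN)=91/6, d(BDT,Z)=21
iteration 4: select LN,Z (d=25/2); attach at lengths (13/4, 25/4); label the merged cluster LNZ
  updated: d(BDT,LNZ)=154/9
iteration 5: select BDT,LNZ (d=154/9); attach at lengths (173/36, 83/36); label the merged cluster BDLNTZ
final tree: ((B:15/4,(D:1,T:1):11/4):173/36,((L:3,N:3):13/4,Z:25/4):83/36)
total length: 280/9

B,DT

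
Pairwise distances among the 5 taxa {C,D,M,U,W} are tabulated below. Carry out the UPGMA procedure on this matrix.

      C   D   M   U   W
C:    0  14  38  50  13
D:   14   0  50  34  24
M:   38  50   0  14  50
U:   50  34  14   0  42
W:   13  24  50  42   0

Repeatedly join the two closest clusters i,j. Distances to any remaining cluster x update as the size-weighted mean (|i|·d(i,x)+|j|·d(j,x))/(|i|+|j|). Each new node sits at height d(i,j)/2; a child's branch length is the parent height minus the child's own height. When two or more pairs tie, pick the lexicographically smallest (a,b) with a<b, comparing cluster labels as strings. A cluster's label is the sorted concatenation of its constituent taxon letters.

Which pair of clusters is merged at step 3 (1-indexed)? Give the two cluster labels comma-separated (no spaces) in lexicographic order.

CW,D

iteration 1: select C,W (d=13); attach at lengths (13/2, 13/2); label the merged cluster CW
  updated: d(CW,D)=19, d(CW,M)=44, d(CW,U)=46
iteration 2: select M,U (d=14); attach at lengths (7, 7); label the merged cluster MU
  updated: d(CW,MU)=45, d(D,MU)=42
iteration 3: select CW,D (d=19); attach at lengths (3, 19/2); label the merged cluster CDW
  updated: d(CDW,MU)=44
iteration 4: select CDW,MU (d=44); attach at lengths (25/2, 15); label the merged cluster CDMUW
final tree: (((C:13/2,W:13/2):3,D:19/2):25/2,(M:7,U:7):15)
total length: 67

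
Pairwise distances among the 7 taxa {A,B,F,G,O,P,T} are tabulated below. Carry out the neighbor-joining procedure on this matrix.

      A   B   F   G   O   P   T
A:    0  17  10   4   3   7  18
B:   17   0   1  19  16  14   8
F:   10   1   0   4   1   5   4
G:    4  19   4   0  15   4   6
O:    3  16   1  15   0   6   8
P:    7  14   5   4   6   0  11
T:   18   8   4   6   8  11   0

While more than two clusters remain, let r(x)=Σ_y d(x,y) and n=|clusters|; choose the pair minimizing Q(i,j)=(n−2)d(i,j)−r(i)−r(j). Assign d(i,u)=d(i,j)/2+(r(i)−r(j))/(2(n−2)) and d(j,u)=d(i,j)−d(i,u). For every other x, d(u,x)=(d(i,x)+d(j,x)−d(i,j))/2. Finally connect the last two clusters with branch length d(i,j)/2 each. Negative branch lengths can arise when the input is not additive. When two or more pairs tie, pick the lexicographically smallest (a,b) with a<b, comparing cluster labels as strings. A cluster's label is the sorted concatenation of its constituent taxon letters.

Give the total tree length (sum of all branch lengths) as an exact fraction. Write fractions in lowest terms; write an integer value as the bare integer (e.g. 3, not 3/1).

345/16

iteration 1: select B,F (d=1, Q=-95); attach at lengths (11/2, -9/2); label the merged cluster BF
  updated: d(A,BF)=13, d(BF,G)=11, d(BF,O)=8, d(BF,P)=9, d(BF,T)=11/2
iteration 2: select A,O (d=3, Q=-73); attach at lengths (17/8, 7/8); label the merged cluster AO
  updated: d(AO,BF)=9, d(AO,G)=8, d(AO,P)=5, d(AO,T)=23/2
iteration 3: select BF,T (d=11/2, Q=-52); attach at lengths (17/6, 8/3); label the merged cluster BFT
  updated: d(AO,BFT)=15/2, d(BFT,G)=23/4, d(BFT,P)=29/4
iteration 4: select AO,P (d=5, Q=-107/4); attach at lengths (57/16, 23/16); label the merged cluster AOP
  updated: d(AOP,BFT)=39/8, d(AOP,G)=7/2
iteration 5: select AOP,BFT (d=39/8, Q=-113/8); attach at lengths (21/16, 57/16); label the merged cluster ABFOPT
  updated: d(ABFOPT,G)=35/16
iteration 6: select ABFOPT,G (d=35/16); attach at lengths (35/32, 35/32); label the merged cluster ABFGOPT
final tree: ((((A:17/8,O:7/8):57/16,P:23/16):21/16,((B:11/2,F:-9/2):17/6,T:8/3):57/16):35/32,G:35/32)
total length: 345/16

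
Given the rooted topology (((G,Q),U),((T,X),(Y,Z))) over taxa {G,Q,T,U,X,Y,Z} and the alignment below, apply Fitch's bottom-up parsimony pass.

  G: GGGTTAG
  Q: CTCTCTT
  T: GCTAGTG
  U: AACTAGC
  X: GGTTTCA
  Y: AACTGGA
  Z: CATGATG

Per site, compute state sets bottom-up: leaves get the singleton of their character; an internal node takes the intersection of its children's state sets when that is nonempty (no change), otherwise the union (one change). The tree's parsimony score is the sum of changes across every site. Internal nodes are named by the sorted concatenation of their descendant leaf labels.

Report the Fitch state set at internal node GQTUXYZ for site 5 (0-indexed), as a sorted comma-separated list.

[col 0] GQ: children G:{G}, Q:{C} ∪→ {C,G}; cost 1
[col 0] GQU: children GQ:{C,G}, U:{A} ∪→ {A,C,G}; cost 1
[col 0] TX: children T:{G}, X:{G} ∩→ {G}; cost 0
[col 0] YZ: children Y:{A}, Z:{C} ∪→ {A,C}; cost 1
[col 0] TXYZ: children TX:{G}, YZ:{A,C} ∪→ {A,C,G}; cost 1
[col 0] GQTUXYZ: children GQU:{A,C,G}, TXYZ:{A,C,G} ∩→ {A,C,G}; cost 0
[col 1] GQ: children G:{G}, Q:{T} ∪→ {G,T}; cost 1
[col 1] GQU: children GQ:{G,T}, U:{A} ∪→ {A,G,T}; cost 1
[col 1] TX: children T:{C}, X:{G} ∪→ {C,G}; cost 1
[col 1] YZ: children Y:{A}, Z:{A} ∩→ {A}; cost 0
[col 1] TXYZ: children TX:{C,G}, YZ:{A} ∪→ {A,C,G}; cost 1
[col 1] GQTUXYZ: children GQU:{A,G,T}, TXYZ:{A,C,G} ∩→ {A,G}; cost 0
[col 2] GQ: children G:{G}, Q:{C} ∪→ {C,G}; cost 1
[col 2] GQU: children GQ:{C,G}, U:{C} ∩→ {C}; cost 0
[col 2] TX: children T:{T}, X:{T} ∩→ {T}; cost 0
[col 2] YZ: children Y:{C}, Z:{T} ∪→ {C,T}; cost 1
[col 2] TXYZ: children TX:{T}, YZ:{C,T} ∩→ {T}; cost 0
[col 2] GQTUXYZ: children GQU:{C}, TXYZ:{T} ∪→ {C,T}; cost 1
[col 3] GQ: children G:{T}, Q:{T} ∩→ {T}; cost 0
[col 3] GQU: children GQ:{T}, U:{T} ∩→ {T}; cost 0
[col 3] TX: children T:{A}, X:{T} ∪→ {A,T}; cost 1
[col 3] YZ: children Y:{T}, Z:{G} ∪→ {G,T}; cost 1
[col 3] TXYZ: children TX:{A,T}, YZ:{G,T} ∩→ {T}; cost 0
[col 3] GQTUXYZ: children GQU:{T}, TXYZ:{T} ∩→ {T}; cost 0
[col 4] GQ: children G:{T}, Q:{C} ∪→ {C,T}; cost 1
[col 4] GQU: children GQ:{C,T}, U:{A} ∪→ {A,C,T}; cost 1
[col 4] TX: children T:{G}, X:{T} ∪→ {G,T}; cost 1
[col 4] YZ: children Y:{G}, Z:{A} ∪→ {A,G}; cost 1
[col 4] TXYZ: children TX:{G,T}, YZ:{A,G} ∩→ {G}; cost 0
[col 4] GQTUXYZ: children GQU:{A,C,T}, TXYZ:{G} ∪→ {A,C,G,T}; cost 1
[col 5] GQ: children G:{A}, Q:{T} ∪→ {A,T}; cost 1
[col 5] GQU: children GQ:{A,T}, U:{G} ∪→ {A,G,T}; cost 1
[col 5] TX: children T:{T}, X:{C} ∪→ {C,T}; cost 1
[col 5] YZ: children Y:{G}, Z:{T} ∪→ {G,T}; cost 1
[col 5] TXYZ: children TX:{C,T}, YZ:{G,T} ∩→ {T}; cost 0
[col 5] GQTUXYZ: children GQU:{A,G,T}, TXYZ:{T} ∩→ {T}; cost 0
[col 6] GQ: children G:{G}, Q:{T} ∪→ {G,T}; cost 1
[col 6] GQU: children GQ:{G,T}, U:{C} ∪→ {C,G,T}; cost 1
[col 6] TX: children T:{G}, X:{A} ∪→ {A,G}; cost 1
[col 6] YZ: children Y:{A}, Z:{G} ∪→ {A,G}; cost 1
[col 6] TXYZ: children TX:{A,G}, YZ:{A,G} ∩→ {A,G}; cost 0
[col 6] GQTUXYZ: children GQU:{C,G,T}, TXYZ:{A,G} ∩→ {G}; cost 0
per-site changes: [4, 4, 3, 2, 5, 4, 4]; total = 26

T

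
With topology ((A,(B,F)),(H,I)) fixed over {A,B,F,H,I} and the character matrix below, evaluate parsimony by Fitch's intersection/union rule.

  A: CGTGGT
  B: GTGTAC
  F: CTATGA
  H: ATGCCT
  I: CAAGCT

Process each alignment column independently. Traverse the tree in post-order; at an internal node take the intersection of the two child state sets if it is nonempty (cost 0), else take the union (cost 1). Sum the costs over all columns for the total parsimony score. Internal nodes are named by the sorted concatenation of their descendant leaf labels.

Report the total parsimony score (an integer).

[col 0] BF: children B:{G}, F:{C} ∪→ {C,G}; cost 1
[col 0] ABF: children A:{C}, BF:{C,G} ∩→ {C}; cost 0
[col 0] HI: children H:{A}, I:{C} ∪→ {A,C}; cost 1
[col 0] ABFHI: children ABF:{C}, HI:{A,C} ∩→ {C}; cost 0
[col 1] BF: children B:{T}, F:{T} ∩→ {T}; cost 0
[col 1] ABF: children A:{G}, BF:{T} ∪→ {G,T}; cost 1
[col 1] HI: children H:{T}, I:{A} ∪→ {A,T}; cost 1
[col 1] ABFHI: children ABF:{G,T}, HI:{A,T} ∩→ {T}; cost 0
[col 2] BF: children B:{G}, F:{A} ∪→ {A,G}; cost 1
[col 2] ABF: children A:{T}, BF:{A,G} ∪→ {A,G,T}; cost 1
[col 2] HI: children H:{G}, I:{A} ∪→ {A,G}; cost 1
[col 2] ABFHI: children ABF:{A,G,T}, HI:{A,G} ∩→ {A,G}; cost 0
[col 3] BF: children B:{T}, F:{T} ∩→ {T}; cost 0
[col 3] ABF: children A:{G}, BF:{T} ∪→ {G,T}; cost 1
[col 3] HI: children H:{C}, I:{G} ∪→ {C,G}; cost 1
[col 3] ABFHI: children ABF:{G,T}, HI:{C,G} ∩→ {G}; cost 0
[col 4] BF: children B:{A}, F:{G} ∪→ {A,G}; cost 1
[col 4] ABF: children A:{G}, BF:{A,G} ∩→ {G}; cost 0
[col 4] HI: children H:{C}, I:{C} ∩→ {C}; cost 0
[col 4] ABFHI: children ABF:{G}, HI:{C} ∪→ {C,G}; cost 1
[col 5] BF: children B:{C}, F:{A} ∪→ {A,C}; cost 1
[col 5] ABF: children A:{T}, BF:{A,C} ∪→ {A,C,T}; cost 1
[col 5] HI: children H:{T}, I:{T} ∩→ {T}; cost 0
[col 5] ABFHI: children ABF:{A,C,T}, HI:{T} ∩→ {T}; cost 0
per-site changes: [2, 2, 3, 2, 2, 2]; total = 13

13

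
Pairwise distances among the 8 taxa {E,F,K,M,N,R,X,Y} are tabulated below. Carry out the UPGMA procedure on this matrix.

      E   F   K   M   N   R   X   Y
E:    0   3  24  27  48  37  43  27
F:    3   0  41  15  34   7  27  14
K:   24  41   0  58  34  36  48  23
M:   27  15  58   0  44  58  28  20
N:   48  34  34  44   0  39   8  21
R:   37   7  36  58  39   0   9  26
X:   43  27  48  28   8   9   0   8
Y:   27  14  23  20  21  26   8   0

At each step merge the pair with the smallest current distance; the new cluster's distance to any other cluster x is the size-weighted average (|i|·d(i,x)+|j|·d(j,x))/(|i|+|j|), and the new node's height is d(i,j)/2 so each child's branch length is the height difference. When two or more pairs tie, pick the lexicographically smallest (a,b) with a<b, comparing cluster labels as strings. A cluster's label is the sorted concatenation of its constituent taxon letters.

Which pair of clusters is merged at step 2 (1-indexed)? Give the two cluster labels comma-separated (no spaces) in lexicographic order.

step 1: merge (E,F) at d=3; branch lengths E→3/2, F→3/2; new cluster EF
  updated: d(EF,K)=65/2, d(EF,M)=21, d(EF,N)=41, d(EF,R)=22, d(EF,X)=35, d(EF,Y)=41/2
step 2: merge (N,X) at d=8; branch lengths N→4, X→4; new cluster NX
  updated: d(EF,NX)=38, d(K,NX)=41, d(M,NX)=36, d(NX,R)=24, d(NX,Y)=29/2
step 3: merge (NX,Y) at d=29/2; branch lengths NX→13/4, Y→29/4; new cluster NXY
  updated: d(EF,NXY)=193/6, d(K,NXY)=35, d(M,NXY)=92/3, d(NXY,R)=74/3
step 4: merge (EF,M) at d=21; branch lengths EF→9, M→21/2; new cluster EFM
  updated: d(EFM,K)=41, d(EFM,NXY)=95/3, d(EFM,R)=34
step 5: merge (NXY,R) at d=74/3; branch lengths NXY→61/12, R→37/3; new cluster NRXY
  updated: d(EFM,NRXY)=129/4, d(K,NRXY)=141/4
step 6: merge (EFM,NRXY) at d=129/4; branch lengths EFM→45/8, NRXY→91/24; new cluster EFMNRXY
  updated: d(EFMNRXY,K)=264/7
step 7: merge (EFMNRXY,K) at d=264/7; branch lengths EFMNRXY→153/56, K→132/7; new cluster EFKMNRXY
final tree: ((((E:3/2,F:3/2):9,M:21/2):45/8,(((N:4,X:4):13/4,Y:29/4):61/12,R:37/3):91/24):153/56,K:132/7)
total length: 15023/168

N,X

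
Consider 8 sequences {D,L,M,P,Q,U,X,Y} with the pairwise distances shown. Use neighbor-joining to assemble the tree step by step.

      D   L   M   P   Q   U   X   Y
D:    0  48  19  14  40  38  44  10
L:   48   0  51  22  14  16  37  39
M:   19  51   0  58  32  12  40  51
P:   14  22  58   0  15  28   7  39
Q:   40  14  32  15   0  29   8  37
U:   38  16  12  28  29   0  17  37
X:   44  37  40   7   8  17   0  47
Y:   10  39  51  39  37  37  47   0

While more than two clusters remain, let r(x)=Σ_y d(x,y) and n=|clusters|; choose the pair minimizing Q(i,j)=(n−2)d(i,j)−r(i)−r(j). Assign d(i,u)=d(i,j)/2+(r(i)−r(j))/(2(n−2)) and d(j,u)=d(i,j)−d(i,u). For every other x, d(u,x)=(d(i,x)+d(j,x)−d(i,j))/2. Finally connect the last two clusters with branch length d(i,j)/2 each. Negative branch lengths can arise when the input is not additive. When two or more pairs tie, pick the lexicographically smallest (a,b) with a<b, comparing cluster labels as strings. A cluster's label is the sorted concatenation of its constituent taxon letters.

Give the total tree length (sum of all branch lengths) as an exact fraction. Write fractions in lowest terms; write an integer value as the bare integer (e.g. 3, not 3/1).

1377/16

iteration 1: select D,Y (d=10, Q=-413); attach at lengths (13/12, 107/12); label the merged cluster DY
  updated: d(DY,L)=77/2, d(DY,M)=30, d(DY,P)=43/2, d(DY,Q)=67/2, d(DY,U)=65/2, d(DY,X)=81/2
iteration 2: select M,U (d=12, Q=-595/2); attach at lengths (297/20, -57/20); label the merged cluster MU
  updated: d(DY,MU)=101/4, d(L,MU)=55/2, d(MU,P)=37, d(MU,Q)=49/2, d(MU,X)=45/2
iteration 3: select DY,MU (d=101/4, Q=-195); attach at lengths (247/16, 157/16); label the merged cluster DMUY
  updated: d(DMUY,L)=163/8, d(DMUY,P)=133/8, d(DMUY,Q)=131/8, d(DMUY,X)=151/8
iteration 4: select P,X (d=7, Q=-221/2); attach at lengths (43/24, 125/24); label the merged cluster PX
  updated: d(DMUY,PX)=57/4, d(L,PX)=26, d(PX,Q)=8
iteration 5: select DMUY,PX (d=57/4, Q=-283/4); attach at lengths (125/16, 103/16); label the merged cluster DMPUXY
  updated: d(DMPUXY,L)=257/16, d(DMPUXY,Q)=81/16
iteration 6: select DMPUXY,L (d=257/16, Q=-281/8); attach at lengths (57/16, 25/2); label the merged cluster DLMPUXY
  updated: d(DLMPUXY,Q)=3/2
iteration 7: select DLMPUXY,Q (d=3/2); attach at lengths (3/4, 3/4); label the merged cluster DLMPQUXY
final tree: (((((D:13/12,Y:107/12):247/16,(M:297/20,U:-57/20):157/16):125/16,(P:43/24,X:125/24):103/16):57/16,L:25/2):3/4,Q:3/4)
total length: 1377/16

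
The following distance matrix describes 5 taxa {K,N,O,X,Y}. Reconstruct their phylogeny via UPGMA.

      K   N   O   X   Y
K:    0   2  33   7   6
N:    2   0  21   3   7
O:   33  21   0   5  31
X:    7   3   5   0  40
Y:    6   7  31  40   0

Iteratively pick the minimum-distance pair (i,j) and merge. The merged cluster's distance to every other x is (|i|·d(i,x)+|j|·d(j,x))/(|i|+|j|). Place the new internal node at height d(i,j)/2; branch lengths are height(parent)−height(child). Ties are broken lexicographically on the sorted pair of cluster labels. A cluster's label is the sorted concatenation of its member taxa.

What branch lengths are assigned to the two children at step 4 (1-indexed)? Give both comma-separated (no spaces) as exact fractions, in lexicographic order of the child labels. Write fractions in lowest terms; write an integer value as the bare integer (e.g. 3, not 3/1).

step 1: merge (K,N) at d=2; branch lengths K→1, N→1; new cluster KN
  updated: d(KN,O)=27, d(KN,X)=5, d(KN,Y)=13/2
step 2: merge (KN,X) at d=5; branch lengths KN→3/2, X→5/2; new cluster KNX
  updated: d(KNX,O)=59/3, d(KNX,Y)=53/3
step 3: merge (KNX,Y) at d=53/3; branch lengths KNX→19/3, Y→53/6; new cluster KNXY
  updated: d(KNXY,O)=45/2
step 4: merge (KNXY,O) at d=45/2; branch lengths KNXY→29/12, O→45/4; new cluster KNOXY
final tree: ((((K:1,N:1):3/2,X:5/2):19/3,Y:53/6):29/12,O:45/4)
total length: 209/6

29/12,45/4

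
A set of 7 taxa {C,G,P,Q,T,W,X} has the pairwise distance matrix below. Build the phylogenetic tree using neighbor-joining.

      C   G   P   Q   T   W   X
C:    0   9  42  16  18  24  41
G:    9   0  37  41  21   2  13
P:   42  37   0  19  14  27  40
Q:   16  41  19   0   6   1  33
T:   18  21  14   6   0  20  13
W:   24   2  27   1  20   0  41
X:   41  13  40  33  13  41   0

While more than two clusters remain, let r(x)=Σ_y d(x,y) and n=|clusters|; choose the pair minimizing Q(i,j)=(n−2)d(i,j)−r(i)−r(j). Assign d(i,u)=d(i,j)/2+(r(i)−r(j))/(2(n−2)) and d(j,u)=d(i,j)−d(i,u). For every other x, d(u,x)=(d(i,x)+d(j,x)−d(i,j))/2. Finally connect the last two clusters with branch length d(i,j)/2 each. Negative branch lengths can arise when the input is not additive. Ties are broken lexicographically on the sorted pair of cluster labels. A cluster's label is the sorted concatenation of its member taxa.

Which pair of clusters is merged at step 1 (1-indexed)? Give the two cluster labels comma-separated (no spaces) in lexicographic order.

G,X

step 1: merge (G,X) at d=13, Q=-239; branch lengths G→7/10, X→123/10; new cluster GX
  updated: d(C,GX)=37/2, d(GX,P)=32, d(GX,Q)=61/2, d(GX,T)=21/2, d(GX,W)=15
step 2: merge (Q,W) at d=1, Q=-311/2; branch lengths Q→-21/16, W→37/16; new cluster QW
  updated: d(C,QW)=39/2, d(GX,QW)=89/4, d(P,QW)=45/2, d(QW,T)=25/2
step 3: merge (C,GX) at d=37/2, Q=-503/4; branch lengths C→281/24, GX→163/24; new cluster CGX
  updated: d(CGX,P)=111/4, d(CGX,QW)=93/8, d(CGX,T)=5
step 4: merge (CGX,QW) at d=93/8, Q=-271/4; branch lengths CGX→21/4, QW→51/8; new cluster CGQWX
  updated: d(CGQWX,P)=309/16, d(CGQWX,T)=47/16
step 5: merge (CGQWX,P) at d=309/16, Q=-145/4; branch lengths CGQWX→33/8, P→243/16; new cluster CGPQWX
  updated: d(CGPQWX,T)=-19/16
step 6: merge (CGPQWX,T) at d=-19/16; branch lengths CGPQWX→-19/32, T→-19/32; new cluster CGPQTWX
final tree: ((((C:281/24,(G:7/10,X:123/10):163/24):21/4,(Q:-21/16,W:37/16):51/8):33/8,P:243/16):-19/32,T:-19/32)
total length: 249/4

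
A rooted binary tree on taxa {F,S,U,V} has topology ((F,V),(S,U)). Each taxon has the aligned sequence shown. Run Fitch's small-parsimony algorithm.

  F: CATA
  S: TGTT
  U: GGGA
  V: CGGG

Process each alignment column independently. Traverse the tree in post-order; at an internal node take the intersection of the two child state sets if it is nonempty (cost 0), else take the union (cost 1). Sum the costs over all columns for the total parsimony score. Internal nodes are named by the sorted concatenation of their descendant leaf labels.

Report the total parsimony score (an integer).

FV@0: {C} ∩ {C} = {C} (intersection, +0)
SU@0: {T} ∪ {G} = {G,T} (union, +1)
FSUV@0: {C} ∪ {G,T} = {C,G,T} (union, +1)
FV@1: {A} ∪ {G} = {A,G} (union, +1)
SU@1: {G} ∩ {G} = {G} (intersection, +0)
FSUV@1: {A,G} ∩ {G} = {G} (intersection, +0)
FV@2: {T} ∪ {G} = {G,T} (union, +1)
SU@2: {T} ∪ {G} = {G,T} (union, +1)
FSUV@2: {G,T} ∩ {G,T} = {G,T} (intersection, +0)
FV@3: {A} ∪ {G} = {A,G} (union, +1)
SU@3: {T} ∪ {A} = {A,T} (union, +1)
FSUV@3: {A,G} ∩ {A,T} = {A} (intersection, +0)
per-site changes: [2, 1, 2, 2]; total = 7

7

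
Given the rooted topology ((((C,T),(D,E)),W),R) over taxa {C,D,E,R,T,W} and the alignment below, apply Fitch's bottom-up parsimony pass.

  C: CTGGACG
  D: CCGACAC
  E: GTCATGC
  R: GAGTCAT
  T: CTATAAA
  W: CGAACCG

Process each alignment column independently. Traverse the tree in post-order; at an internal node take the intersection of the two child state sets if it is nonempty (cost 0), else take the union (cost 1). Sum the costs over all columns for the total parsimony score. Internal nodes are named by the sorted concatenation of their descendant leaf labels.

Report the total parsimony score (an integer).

19

[col 0] CT: children C:{C}, T:{C} ∩→ {C}; cost 0
[col 0] DE: children D:{C}, E:{G} ∪→ {C,G}; cost 1
[col 0] CDET: children CT:{C}, DE:{C,G} ∩→ {C}; cost 0
[col 0] CDETW: children CDET:{C}, W:{C} ∩→ {C}; cost 0
[col 0] CDERTW: children CDETW:{C}, R:{G} ∪→ {C,G}; cost 1
[col 1] CT: children C:{T}, T:{T} ∩→ {T}; cost 0
[col 1] DE: children D:{C}, E:{T} ∪→ {C,T}; cost 1
[col 1] CDET: children CT:{T}, DE:{C,T} ∩→ {T}; cost 0
[col 1] CDETW: children CDET:{T}, W:{G} ∪→ {G,T}; cost 1
[col 1] CDERTW: children CDETW:{G,T}, R:{A} ∪→ {A,G,T}; cost 1
[col 2] CT: children C:{G}, T:{A} ∪→ {A,G}; cost 1
[col 2] DE: children D:{G}, E:{C} ∪→ {C,G}; cost 1
[col 2] CDET: children CT:{A,G}, DE:{C,G} ∩→ {G}; cost 0
[col 2] CDETW: children CDET:{G}, W:{A} ∪→ {A,G}; cost 1
[col 2] CDERTW: children CDETW:{A,G}, R:{G} ∩→ {G}; cost 0
[col 3] CT: children C:{G}, T:{T} ∪→ {G,T}; cost 1
[col 3] DE: children D:{A}, E:{A} ∩→ {A}; cost 0
[col 3] CDET: children CT:{G,T}, DE:{A} ∪→ {A,G,T}; cost 1
[col 3] CDETW: children CDET:{A,G,T}, W:{A} ∩→ {A}; cost 0
[col 3] CDERTW: children CDETW:{A}, R:{T} ∪→ {A,T}; cost 1
[col 4] CT: children C:{A}, T:{A} ∩→ {A}; cost 0
[col 4] DE: children D:{C}, E:{T} ∪→ {C,T}; cost 1
[col 4] CDET: children CT:{A}, DE:{C,T} ∪→ {A,C,T}; cost 1
[col 4] CDETW: children CDET:{A,C,T}, W:{C} ∩→ {C}; cost 0
[col 4] CDERTW: children CDETW:{C}, R:{C} ∩→ {C}; cost 0
[col 5] CT: children C:{C}, T:{A} ∪→ {A,C}; cost 1
[col 5] DE: children D:{A}, E:{G} ∪→ {A,G}; cost 1
[col 5] CDET: children CT:{A,C}, DE:{A,G} ∩→ {A}; cost 0
[col 5] CDETW: children CDET:{A}, W:{C} ∪→ {A,C}; cost 1
[col 5] CDERTW: children CDETW:{A,C}, R:{A} ∩→ {A}; cost 0
[col 6] CT: children C:{G}, T:{A} ∪→ {A,G}; cost 1
[col 6] DE: children D:{C}, E:{C} ∩→ {C}; cost 0
[col 6] CDET: children CT:{A,G}, DE:{C} ∪→ {A,C,G}; cost 1
[col 6] CDETW: children CDET:{A,C,G}, W:{G} ∩→ {G}; cost 0
[col 6] CDERTW: children CDETW:{G}, R:{T} ∪→ {G,T}; cost 1
per-site changes: [2, 3, 3, 3, 2, 3, 3]; total = 19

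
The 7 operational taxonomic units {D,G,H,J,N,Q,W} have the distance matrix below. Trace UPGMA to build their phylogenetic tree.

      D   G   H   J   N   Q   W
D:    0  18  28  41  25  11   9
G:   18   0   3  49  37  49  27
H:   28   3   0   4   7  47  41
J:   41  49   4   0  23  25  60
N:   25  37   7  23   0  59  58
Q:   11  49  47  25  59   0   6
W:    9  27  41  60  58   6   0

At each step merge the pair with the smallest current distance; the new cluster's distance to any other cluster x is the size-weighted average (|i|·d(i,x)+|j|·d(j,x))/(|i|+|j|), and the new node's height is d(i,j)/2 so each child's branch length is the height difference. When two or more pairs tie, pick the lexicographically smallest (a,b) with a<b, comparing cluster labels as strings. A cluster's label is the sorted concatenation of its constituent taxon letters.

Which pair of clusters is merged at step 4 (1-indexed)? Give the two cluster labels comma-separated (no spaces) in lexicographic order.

GH,N

1. join G+H (d=3) ⇒ GH; edges |G|=3/2, |H|=3/2
  updated: d(D,GH)=23, d(GH,J)=53/2, d(GH,N)=22, d(GH,Q)=48, d(GH,W)=34
2. join Q+W (d=6) ⇒ QW; edges |Q|=3, |W|=3
  updated: d(D,QW)=10, d(GH,QW)=41, d(J,QW)=85/2, d(N,QW)=117/2
3. join D+QW (d=10) ⇒ DQW; edges |D|=5, |QW|=2
  updated: d(DQW,GH)=35, d(DQW,J)=42, d(DQW,N)=142/3
4. join GH+N (d=22) ⇒ GHN; edges |GH|=19/2, |N|=11
  updated: d(DQW,GHN)=352/9, d(GHN,J)=76/3
5. join GHN+J (d=76/3) ⇒ GHJN; edges |GHN|=5/3, |J|=38/3
  updated: d(DQW,GHJN)=239/6
6. join DQW+GHJN (d=239/6) ⇒ DGHJNQW; edges |DQW|=179/12, |GHJN|=29/4
final tree: ((D:5,(Q:3,W:3):2):179/12,(((G:3/2,H:3/2):19/2,N:11):5/3,J:38/3):29/4)
total length: 73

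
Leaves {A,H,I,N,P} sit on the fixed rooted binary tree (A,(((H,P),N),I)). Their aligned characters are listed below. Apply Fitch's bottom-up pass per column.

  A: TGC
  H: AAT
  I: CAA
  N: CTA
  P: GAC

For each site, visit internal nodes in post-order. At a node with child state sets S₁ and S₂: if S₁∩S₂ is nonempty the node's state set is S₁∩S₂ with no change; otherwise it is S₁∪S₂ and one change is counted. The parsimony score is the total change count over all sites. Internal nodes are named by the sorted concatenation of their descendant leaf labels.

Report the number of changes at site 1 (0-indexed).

2

[col 0] HP: children H:{A}, P:{G} ∪→ {A,G}; cost 1
[col 0] HNP: children HP:{A,G}, N:{C} ∪→ {A,C,G}; cost 1
[col 0] HINP: children HNP:{A,C,G}, I:{C} ∩→ {C}; cost 0
[col 0] AHINP: children A:{T}, HINP:{C} ∪→ {C,T}; cost 1
[col 1] HP: children H:{A}, P:{A} ∩→ {A}; cost 0
[col 1] HNP: children HP:{A}, N:{T} ∪→ {A,T}; cost 1
[col 1] HINP: children HNP:{A,T}, I:{A} ∩→ {A}; cost 0
[col 1] AHINP: children A:{G}, HINP:{A} ∪→ {A,G}; cost 1
[col 2] HP: children H:{T}, P:{C} ∪→ {C,T}; cost 1
[col 2] HNP: children HP:{C,T}, N:{A} ∪→ {A,C,T}; cost 1
[col 2] HINP: children HNP:{A,C,T}, I:{A} ∩→ {A}; cost 0
[col 2] AHINP: children A:{C}, HINP:{A} ∪→ {A,C}; cost 1
per-site changes: [3, 2, 3]; total = 8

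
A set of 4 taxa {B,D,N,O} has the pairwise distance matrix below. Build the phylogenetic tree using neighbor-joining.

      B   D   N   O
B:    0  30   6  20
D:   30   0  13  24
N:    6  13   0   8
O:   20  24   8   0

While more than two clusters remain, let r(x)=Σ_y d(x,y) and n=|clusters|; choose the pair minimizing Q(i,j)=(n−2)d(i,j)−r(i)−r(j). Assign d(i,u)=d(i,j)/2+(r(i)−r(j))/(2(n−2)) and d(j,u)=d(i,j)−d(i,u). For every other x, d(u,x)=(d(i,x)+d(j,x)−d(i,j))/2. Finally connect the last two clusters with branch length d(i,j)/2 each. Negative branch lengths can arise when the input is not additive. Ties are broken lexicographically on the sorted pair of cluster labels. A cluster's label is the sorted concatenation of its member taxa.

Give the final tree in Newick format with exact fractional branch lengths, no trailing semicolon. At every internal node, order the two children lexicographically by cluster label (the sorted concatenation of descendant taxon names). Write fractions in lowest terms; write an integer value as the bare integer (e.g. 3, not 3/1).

iteration 1: select B,N (d=6, Q=-71); attach at lengths (41/4, -17/4); label the merged cluster BN
  updated: d(BN,D)=37/2, d(BN,O)=11
iteration 2: select BN,D (d=37/2, Q=-107/2); attach at lengths (11/4, 63/4); label the merged cluster BDN
  updated: d(BDN,O)=33/4
iteration 3: select BDN,O (d=33/4); attach at lengths (33/8, 33/8); label the merged cluster BDNO
final tree: (((B:41/4,N:-17/4):11/4,D:63/4):33/8,O:33/8)
total length: 131/4

(((B:41/4,N:-17/4):11/4,D:63/4):33/8,O:33/8)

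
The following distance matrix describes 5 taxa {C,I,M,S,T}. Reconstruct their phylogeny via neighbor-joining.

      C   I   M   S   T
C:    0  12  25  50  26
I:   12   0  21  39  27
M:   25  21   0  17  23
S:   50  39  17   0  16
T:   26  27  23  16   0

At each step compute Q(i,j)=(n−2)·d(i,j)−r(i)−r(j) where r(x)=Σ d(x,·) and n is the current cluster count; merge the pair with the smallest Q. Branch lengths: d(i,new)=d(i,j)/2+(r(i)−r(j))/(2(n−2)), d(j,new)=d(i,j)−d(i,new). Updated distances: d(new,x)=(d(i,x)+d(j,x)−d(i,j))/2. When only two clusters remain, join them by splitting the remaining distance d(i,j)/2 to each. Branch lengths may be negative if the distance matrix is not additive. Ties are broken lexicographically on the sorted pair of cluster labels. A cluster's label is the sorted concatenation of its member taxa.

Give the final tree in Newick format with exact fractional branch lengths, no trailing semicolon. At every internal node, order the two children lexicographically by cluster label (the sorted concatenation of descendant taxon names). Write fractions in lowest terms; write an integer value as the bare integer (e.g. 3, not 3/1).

((((C:25/3,I:11/3):53/4,M:15/4):33/4,S:11):5/2,T:5/2)

iteration 1: select C,I (d=12, Q=-176); attach at lengths (25/3, 11/3); label the merged cluster CI
  updated: d(CI,M)=17, d(CI,S)=77/2, d(CI,T)=41/2
iteration 2: select CI,M (d=17, Q=-99); attach at lengths (53/4, 15/4); label the merged cluster CIM
  updated: d(CIM,S)=77/4, d(CIM,T)=53/4
iteration 3: select CIM,S (d=77/4, Q=-97/2); attach at lengths (33/4, 11); label the merged cluster CIMS
  updated: d(CIMS,T)=5
iteration 4: select CIMS,T (d=5); attach at lengths (5/2, 5/2); label the merged cluster CIMST
final tree: ((((C:25/3,I:11/3):53/4,M:15/4):33/4,S:11):5/2,T:5/2)
total length: 213/4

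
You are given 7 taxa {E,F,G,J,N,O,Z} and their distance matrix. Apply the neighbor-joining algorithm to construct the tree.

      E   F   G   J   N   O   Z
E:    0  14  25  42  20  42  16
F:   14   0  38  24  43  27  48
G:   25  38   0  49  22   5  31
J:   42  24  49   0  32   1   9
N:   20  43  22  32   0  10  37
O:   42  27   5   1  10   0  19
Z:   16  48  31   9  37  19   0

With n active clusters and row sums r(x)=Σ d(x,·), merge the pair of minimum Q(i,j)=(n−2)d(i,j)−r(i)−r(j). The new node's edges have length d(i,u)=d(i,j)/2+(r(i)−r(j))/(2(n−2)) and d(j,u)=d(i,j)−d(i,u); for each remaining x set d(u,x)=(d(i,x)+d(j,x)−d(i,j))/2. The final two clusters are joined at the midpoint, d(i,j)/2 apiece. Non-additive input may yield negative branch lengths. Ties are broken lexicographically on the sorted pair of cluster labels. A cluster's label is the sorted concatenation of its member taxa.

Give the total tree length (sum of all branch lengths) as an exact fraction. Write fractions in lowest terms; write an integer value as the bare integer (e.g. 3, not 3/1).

iteration 1: select E,F (d=14, Q=-283); attach at lengths (7/2, 21/2); label the merged cluster EF
  updated: d(EF,G)=49/2, d(EF,J)=26, d(EF,N)=49/2, d(EF,O)=55/2, d(EF,Z)=25
iteration 2: select J,Z (d=9, Q=-202); attach at lengths (4, 5); label the merged cluster JZ
  updated: d(EF,JZ)=21, d(G,JZ)=71/2, d(JZ,N)=30, d(JZ,O)=11/2
iteration 3: select EF,JZ (d=21, Q=-253/2); attach at lengths (137/12, 115/12); label the merged cluster EFJZ
  updated: d(EFJZ,G)=39/2, d(EFJZ,N)=67/4, d(EFJZ,O)=6
iteration 4: select EFJZ,N (d=67/4, Q=-115/2); attach at lengths (27/4, 10); label the merged cluster EFJNZ
  updated: d(EFJNZ,G)=99/8, d(EFJNZ,O)=-3/8
iteration 5: select EFJNZ,G (d=99/8, Q=-17); attach at lengths (7/2, 71/8); label the merged cluster EFGJNZ
  updated: d(EFGJNZ,O)=-31/8
iteration 6: select EFGJNZ,O (d=-31/8); attach at lengths (-31/16, -31/16); label the merged cluster EFGJNOZ
final tree: (((((E:7/2,F:21/2):137/12,(J:4,Z:5):115/12):27/4,N:10):7/2,G:71/8):-31/16,O:-31/16)
total length: 277/4

277/4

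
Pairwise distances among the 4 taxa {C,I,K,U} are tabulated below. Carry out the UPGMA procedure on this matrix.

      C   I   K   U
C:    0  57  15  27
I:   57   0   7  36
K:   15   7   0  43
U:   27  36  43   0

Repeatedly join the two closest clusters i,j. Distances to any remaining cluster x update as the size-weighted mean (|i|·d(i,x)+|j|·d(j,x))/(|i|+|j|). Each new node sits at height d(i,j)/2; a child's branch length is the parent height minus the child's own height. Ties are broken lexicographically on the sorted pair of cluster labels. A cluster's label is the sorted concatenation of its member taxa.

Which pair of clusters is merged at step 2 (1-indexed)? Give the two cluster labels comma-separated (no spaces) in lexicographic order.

C,U

step 1: merge (I,K) at d=7; branch lengths I→7/2, K→7/2; new cluster IK
  updated: d(C,IK)=36, d(IK,U)=79/2
step 2: merge (C,U) at d=27; branch lengths C→27/2, U→27/2; new cluster CU
  updated: d(CU,IK)=151/4
step 3: merge (CU,IK) at d=151/4; branch lengths CU→43/8, IK→123/8; new cluster CIKU
final tree: ((C:27/2,U:27/2):43/8,(I:7/2,K:7/2):123/8)
total length: 219/4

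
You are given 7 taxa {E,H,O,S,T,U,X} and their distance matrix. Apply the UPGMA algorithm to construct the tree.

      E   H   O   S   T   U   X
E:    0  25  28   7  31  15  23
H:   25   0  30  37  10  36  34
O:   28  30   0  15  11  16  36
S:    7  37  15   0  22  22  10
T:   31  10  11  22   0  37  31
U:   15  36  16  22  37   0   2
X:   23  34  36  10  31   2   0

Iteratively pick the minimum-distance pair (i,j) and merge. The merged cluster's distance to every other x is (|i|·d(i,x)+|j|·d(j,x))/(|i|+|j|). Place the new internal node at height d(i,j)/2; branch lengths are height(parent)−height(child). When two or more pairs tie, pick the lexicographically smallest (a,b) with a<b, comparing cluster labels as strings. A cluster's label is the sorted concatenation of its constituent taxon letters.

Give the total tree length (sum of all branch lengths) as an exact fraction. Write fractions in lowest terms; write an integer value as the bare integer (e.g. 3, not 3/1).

iteration 1: select U,X (d=2); attach at lengths (1, 1); label the merged cluster UX
  updated: d(E,UX)=19, d(H,UX)=35, d(O,UX)=26, d(S,UX)=16, d(T,UX)=34
iteration 2: select E,S (d=7); attach at lengths (7/2, 7/2); label the merged cluster ES
  updated: d(ES,H)=31, d(ES,O)=43/2, d(ES,T)=53/2, d(ES,UX)=35/2
iteration 3: select H,T (d=10); attach at lengths (5, 5); label the merged cluster HT
  updated: d(ES,HT)=115/4, d(HT,O)=41/2, d(HT,UX)=69/2
iteration 4: select ES,UX (d=35/2); attach at lengths (21/4, 31/4); label the merged cluster ESUX
  updated: d(ESUX,HT)=253/8, d(ESUX,O)=95/4
iteration 5: select HT,O (d=41/2); attach at lengths (21/4, 41/4); label the merged cluster HOT
  updated: d(ESUX,HOT)=29
iteration 6: select ESUX,HOT (d=29); attach at lengths (23/4, 17/4); label the merged cluster EHOSTUX
final tree: (((E:7/2,S:7/2):21/4,(U:1,X:1):31/4):23/4,((H:5,T:5):21/4,O:41/4):17/4)
total length: 115/2

115/2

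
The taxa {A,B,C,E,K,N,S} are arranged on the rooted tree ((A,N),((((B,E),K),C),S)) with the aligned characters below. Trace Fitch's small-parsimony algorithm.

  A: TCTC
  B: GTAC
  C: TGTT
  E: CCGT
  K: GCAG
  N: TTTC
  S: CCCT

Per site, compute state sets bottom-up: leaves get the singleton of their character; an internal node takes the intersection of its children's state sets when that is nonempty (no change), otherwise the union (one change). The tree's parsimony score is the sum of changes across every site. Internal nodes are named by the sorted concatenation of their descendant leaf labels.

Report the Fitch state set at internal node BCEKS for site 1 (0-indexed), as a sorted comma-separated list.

C

AN@0: {T} ∩ {T} = {T} (intersection, +0)
BE@0: {G} ∪ {C} = {C,G} (union, +1)
BEK@0: {C,G} ∩ {G} = {G} (intersection, +0)
BCEK@0: {G} ∪ {T} = {G,T} (union, +1)
BCEKS@0: {G,T} ∪ {C} = {C,G,T} (union, +1)
ABCEKNS@0: {T} ∩ {C,G,T} = {T} (intersection, +0)
AN@1: {C} ∪ {T} = {C,T} (union, +1)
BE@1: {T} ∪ {C} = {C,T} (union, +1)
BEK@1: {C,T} ∩ {C} = {C} (intersection, +0)
BCEK@1: {C} ∪ {G} = {C,G} (union, +1)
BCEKS@1: {C,G} ∩ {C} = {C} (intersection, +0)
ABCEKNS@1: {C,T} ∩ {C} = {C} (intersection, +0)
AN@2: {T} ∩ {T} = {T} (intersection, +0)
BE@2: {A} ∪ {G} = {A,G} (union, +1)
BEK@2: {A,G} ∩ {A} = {A} (intersection, +0)
BCEK@2: {A} ∪ {T} = {A,T} (union, +1)
BCEKS@2: {A,T} ∪ {C} = {A,C,T} (union, +1)
ABCEKNS@2: {T} ∩ {A,C,T} = {T} (intersection, +0)
AN@3: {C} ∩ {C} = {C} (intersection, +0)
BE@3: {C} ∪ {T} = {C,T} (union, +1)
BEK@3: {C,T} ∪ {G} = {C,G,T} (union, +1)
BCEK@3: {C,G,T} ∩ {T} = {T} (intersection, +0)
BCEKS@3: {T} ∩ {T} = {T} (intersection, +0)
ABCEKNS@3: {C} ∪ {T} = {C,T} (union, +1)
per-site changes: [3, 3, 3, 3]; total = 12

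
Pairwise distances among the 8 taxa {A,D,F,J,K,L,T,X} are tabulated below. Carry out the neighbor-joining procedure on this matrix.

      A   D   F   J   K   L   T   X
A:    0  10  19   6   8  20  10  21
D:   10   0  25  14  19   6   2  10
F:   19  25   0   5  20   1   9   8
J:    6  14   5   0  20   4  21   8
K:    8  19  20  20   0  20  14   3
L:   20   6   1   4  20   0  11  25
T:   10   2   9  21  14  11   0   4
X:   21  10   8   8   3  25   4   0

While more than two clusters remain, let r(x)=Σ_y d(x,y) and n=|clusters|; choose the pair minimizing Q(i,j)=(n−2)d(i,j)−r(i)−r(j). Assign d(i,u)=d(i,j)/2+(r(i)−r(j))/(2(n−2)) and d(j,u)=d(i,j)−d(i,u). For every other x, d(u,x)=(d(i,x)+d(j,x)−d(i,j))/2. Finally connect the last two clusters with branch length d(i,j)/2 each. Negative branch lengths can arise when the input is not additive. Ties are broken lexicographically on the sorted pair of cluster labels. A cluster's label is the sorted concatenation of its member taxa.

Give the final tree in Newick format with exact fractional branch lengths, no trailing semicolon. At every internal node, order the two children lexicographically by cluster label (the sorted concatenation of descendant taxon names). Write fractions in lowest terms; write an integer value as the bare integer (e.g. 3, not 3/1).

(((A:75/16,((F:1/2,L:1/2):3,J:1):93/16):27/16,(D:43/24,T:5/24):7/2):23/8,(K:103/32,X:-7/32):23/8)

1. join F+L (d=1, Q=-168) ⇒ FL; edges |F|=1/2, |L|=1/2
  updated: d(A,FL)=19, d(D,FL)=15, d(FL,J)=4, d(FL,K)=39/2, d(FL,T)=19/2, d(FL,X)=16
2. join FL+J (d=4, Q=-136) ⇒ FJL; edges |FL|=3, |J|=1
  updated: d(A,FJL)=21/2, d(D,FJL)=25/2, d(FJL,K)=71/4, d(FJL,T)=53/4, d(FJL,X)=10
3. join K+X (d=3, Q=-391/4) ⇒ KX; edges |K|=103/32, |X|=-7/32
  updated: d(A,KX)=13, d(D,KX)=13, d(FJL,KX)=99/8, d(KX,T)=15/2
4. join D+T (d=2, Q=-257/4) ⇒ DT; edges |D|=43/24, |T|=5/24
  updated: d(A,DT)=9, d(DT,FJL)=95/8, d(DT,KX)=37/4
5. join A+FJL (d=21/2, Q=-185/4) ⇒ AFJL; edges |A|=75/16, |FJL|=93/16
  updated: d(AFJL,DT)=83/16, d(AFJL,KX)=119/16
6. join AFJL+DT (d=83/16, Q=-175/8) ⇒ ADFJLT; edges |AFJL|=27/16, |DT|=7/2
  updated: d(ADFJLT,KX)=23/4
7. join ADFJLT+KX (d=23/4) ⇒ ADFJKLTX; edges |ADFJLT|=23/8, |KX|=23/8
final tree: (((A:75/16,((F:1/2,L:1/2):3,J:1):93/16):27/16,(D:43/24,T:5/24):7/2):23/8,(K:103/32,X:-7/32):23/8)
total length: 503/16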